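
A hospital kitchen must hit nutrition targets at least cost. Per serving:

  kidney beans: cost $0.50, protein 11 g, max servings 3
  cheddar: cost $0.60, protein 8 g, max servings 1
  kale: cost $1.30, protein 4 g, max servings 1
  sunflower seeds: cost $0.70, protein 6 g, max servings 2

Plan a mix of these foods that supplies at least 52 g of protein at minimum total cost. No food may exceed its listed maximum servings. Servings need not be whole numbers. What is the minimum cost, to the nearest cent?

$3.38

Cost per g of protein: kidney beans $0.0455, cheddar $0.0750, sunflower seeds $0.1167, kale $0.3250.
Take 3 servings of kidney beans: +33.0 g protein for $1.50 (total $1.50, still need 19.0 g).
Take 1 serving of cheddar: +8.0 g protein for $0.60 (total $2.10, still need 11.0 g).
Take 1.833 servings of sunflower seeds: +11.0 g protein for $1.28 (total $3.38, still need 0.0 g).
Greedy by cheapest-per-g is optimal for a single linear constraint, so the minimum cost is $3.38.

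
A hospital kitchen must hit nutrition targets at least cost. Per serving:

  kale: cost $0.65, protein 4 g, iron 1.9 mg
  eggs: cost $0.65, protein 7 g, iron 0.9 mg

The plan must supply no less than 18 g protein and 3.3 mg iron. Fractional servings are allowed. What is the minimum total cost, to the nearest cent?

$1.87

This is a tiny linear program; its minimum lies at a vertex of the feasible set. List the vertices and price them.
kale only: max(18/4, 3.3/1.9) = 4.5 servings → $2.92.
eggs only: max(18/7, 3.3/0.9) = 3.667 servings → $2.38.
kale + eggs with both tight: 0.7113 servings and 2.165 servings → $1.87.
So the least-cost plan costs $1.87.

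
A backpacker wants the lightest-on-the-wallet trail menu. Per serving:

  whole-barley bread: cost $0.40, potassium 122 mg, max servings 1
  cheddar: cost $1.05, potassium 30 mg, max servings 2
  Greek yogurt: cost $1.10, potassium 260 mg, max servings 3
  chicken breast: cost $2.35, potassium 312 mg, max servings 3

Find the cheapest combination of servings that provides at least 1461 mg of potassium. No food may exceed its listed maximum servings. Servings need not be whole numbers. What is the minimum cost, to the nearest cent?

$7.91

Cost per mg of potassium: whole-barley bread $0.0033, Greek yogurt $0.0042, chicken breast $0.0075, cheddar $0.0350.
Take 1 serving of whole-barley bread: +122.0 mg potassium for $0.40 (total $0.40, still need 1339.0 mg).
Take 3 servings of Greek yogurt: +780.0 mg potassium for $3.30 (total $3.70, still need 559.0 mg).
Take 1.792 servings of chicken breast: +559.0 mg potassium for $4.21 (total $7.91, still need 0.0 mg).
Greedy by cheapest-per-mg is optimal for a single linear constraint, so the minimum cost is $7.91.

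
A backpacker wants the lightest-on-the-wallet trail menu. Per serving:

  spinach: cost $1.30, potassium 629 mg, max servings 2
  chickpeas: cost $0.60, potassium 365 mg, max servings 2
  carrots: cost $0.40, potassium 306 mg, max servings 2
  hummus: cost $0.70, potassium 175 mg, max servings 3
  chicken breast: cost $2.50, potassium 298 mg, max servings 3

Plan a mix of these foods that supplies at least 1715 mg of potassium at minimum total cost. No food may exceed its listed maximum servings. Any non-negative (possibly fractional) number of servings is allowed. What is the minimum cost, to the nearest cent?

$2.77

Cost per mg of potassium: carrots $0.0013, chickpeas $0.0016, spinach $0.0021, hummus $0.0040, chicken breast $0.0084.
Take 2 servings of carrots: +612.0 mg potassium for $0.80 (total $0.80, still need 1103.0 mg).
Take 2 servings of chickpeas: +730.0 mg potassium for $1.20 (total $2.00, still need 373.0 mg).
Take 0.593 servings of spinach: +373.0 mg potassium for $0.77 (total $2.77, still need 0.0 mg).
Greedy by cheapest-per-mg is optimal for a single linear constraint, so the minimum cost is $2.77.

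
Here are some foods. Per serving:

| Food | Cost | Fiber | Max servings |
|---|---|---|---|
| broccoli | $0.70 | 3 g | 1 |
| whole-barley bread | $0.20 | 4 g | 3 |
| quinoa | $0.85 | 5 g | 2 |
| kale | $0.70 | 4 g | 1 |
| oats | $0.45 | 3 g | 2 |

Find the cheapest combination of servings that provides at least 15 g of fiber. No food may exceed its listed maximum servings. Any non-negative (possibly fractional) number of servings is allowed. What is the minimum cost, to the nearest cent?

Cost per g of fiber: whole-barley bread $0.0500, oats $0.1500, quinoa $0.1700, kale $0.1750, broccoli $0.2333.
Take 3 servings of whole-barley bread: +12.0 g fiber for $0.60 (total $0.60, still need 3.0 g).
Take 1 serving of oats: +3.0 g fiber for $0.45 (total $1.05, still need 0.0 g).
Filling from the cheapest source first is optimal under one linear minimum: $1.05.

$1.05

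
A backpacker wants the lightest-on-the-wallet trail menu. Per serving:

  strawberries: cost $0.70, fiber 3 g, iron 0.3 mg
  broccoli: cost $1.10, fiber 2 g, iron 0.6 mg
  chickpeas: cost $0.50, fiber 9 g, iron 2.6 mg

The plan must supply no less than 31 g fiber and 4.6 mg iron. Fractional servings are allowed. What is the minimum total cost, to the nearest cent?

At the optimum either one food covers both requirements or two foods hit both targets exactly; no other combination can be cheaper.
strawberries only: max(31/3, 4.6/0.3) = 15.33 servings → $10.73.
broccoli only: max(31/2, 4.6/0.6) = 15.5 servings → $17.05.
chickpeas only: max(31/9, 4.6/2.6) = 3.444 servings → $1.72.
strawberries + broccoli with both tight: 7.833 servings and 3.75 servings → $9.61.
strawberries + chickpeas with both tight: 7.686 servings and 0.8824 servings → $5.82.
broccoli + chickpeas: the both-tight solution has a negative serving — not a feasible corner.
The minimum over all feasible corners is $1.72.

$1.72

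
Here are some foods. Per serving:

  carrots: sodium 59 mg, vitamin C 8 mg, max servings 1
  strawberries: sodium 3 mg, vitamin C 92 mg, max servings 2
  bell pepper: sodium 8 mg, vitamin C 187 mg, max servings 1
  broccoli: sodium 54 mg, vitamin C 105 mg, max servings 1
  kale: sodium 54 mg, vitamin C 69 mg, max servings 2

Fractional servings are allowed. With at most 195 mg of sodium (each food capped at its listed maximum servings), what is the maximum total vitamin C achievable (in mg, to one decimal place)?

Vitamin C per mg sodium: strawberries 30.67, bell pepper 23.38, broccoli 1.944, kale 1.278, carrots 0.1356.
Take 2 servings of strawberries: uses 6 mg sodium, +184.0 mg vitamin C (running total 184.0 mg).
Take 1 serving of bell pepper: uses 8 mg sodium, +187.0 mg vitamin C (running total 371.0 mg).
Take 1 serving of broccoli: uses 54 mg sodium, +105.0 mg vitamin C (running total 476.0 mg).
Take 2 servings of kale: uses 108 mg sodium, +138.0 mg vitamin C (running total 614.0 mg).
Take 0.322 servings of carrots: uses 19 mg sodium, +2.6 mg vitamin C (running total 616.6 mg).
Filling greedily by vitamin C-per-mg sodium is optimal for one linear limit, giving 616.6 mg.

616.6 mg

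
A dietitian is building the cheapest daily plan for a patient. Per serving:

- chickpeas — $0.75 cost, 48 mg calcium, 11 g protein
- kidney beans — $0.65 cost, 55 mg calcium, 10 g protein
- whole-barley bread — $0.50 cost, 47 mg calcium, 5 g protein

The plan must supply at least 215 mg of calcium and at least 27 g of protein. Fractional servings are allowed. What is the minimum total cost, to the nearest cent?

$2.35

With two linear requirements the optimum uses one or two foods; enumerate the corners.
chickpeas only: max(215/48, 27/11) = 4.479 servings → $3.36.
kidney beans only: max(215/55, 27/10) = 3.909 servings → $2.54.
whole-barley bread only: max(215/47, 27/5) = 5.4 servings → $2.70.
chickpeas + kidney beans: intersection lies outside the first quadrant.
chickpeas + whole-barley bread with both tight: 0.7004 servings and 3.859 servings → $2.45.
kidney beans + whole-barley bread with both tight: 0.9949 servings and 3.41 servings → $2.35.
Cheapest feasible corner: $2.35.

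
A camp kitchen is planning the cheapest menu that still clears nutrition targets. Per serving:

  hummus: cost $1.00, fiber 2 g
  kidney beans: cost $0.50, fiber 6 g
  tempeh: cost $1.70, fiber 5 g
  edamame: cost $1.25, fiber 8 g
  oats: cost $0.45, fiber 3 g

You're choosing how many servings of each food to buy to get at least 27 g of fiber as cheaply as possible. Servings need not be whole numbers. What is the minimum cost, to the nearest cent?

$2.25

Cost per g of fiber: kidney beans $0.0833, oats $0.1500, edamame $0.1562, tempeh $0.3400, hummus $0.5000.
With no serving limits, use only kidney beans: 27 g / 6 g = 4.5 servings × $0.50 = $2.25.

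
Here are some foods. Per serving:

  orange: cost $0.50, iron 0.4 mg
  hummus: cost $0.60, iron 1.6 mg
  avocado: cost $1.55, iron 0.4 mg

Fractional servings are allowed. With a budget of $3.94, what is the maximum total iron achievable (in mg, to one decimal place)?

Iron per dollar: hummus 2.667, orange 0.8, avocado 0.2581.
With no serving limits, spend the whole cost allowance on hummus: $3.94 / $0.60 × 1.6 mg = 10.5 mg.

10.5 mg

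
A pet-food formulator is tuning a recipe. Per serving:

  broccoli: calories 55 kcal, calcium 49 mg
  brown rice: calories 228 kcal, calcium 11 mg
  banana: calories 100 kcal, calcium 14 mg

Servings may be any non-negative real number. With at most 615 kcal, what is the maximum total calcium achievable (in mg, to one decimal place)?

547.9 mg

Calcium per kcal: broccoli 0.8909, banana 0.14, brown rice 0.04825.
With no serving limits, spend the whole calories allowance on broccoli: 615 kcal / 55 kcal × 49 mg = 547.9 mg.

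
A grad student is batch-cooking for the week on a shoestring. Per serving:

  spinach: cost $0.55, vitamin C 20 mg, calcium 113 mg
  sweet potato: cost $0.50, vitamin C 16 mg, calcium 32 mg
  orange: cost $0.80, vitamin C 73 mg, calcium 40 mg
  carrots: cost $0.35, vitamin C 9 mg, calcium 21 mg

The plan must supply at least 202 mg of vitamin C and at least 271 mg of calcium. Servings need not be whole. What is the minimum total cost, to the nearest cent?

$2.73

At the optimum either one food covers both requirements or two foods hit both targets exactly; no other combination can be cheaper.
spinach only: max(202/20, 271/113) = 10.1 servings → $5.55.
sweet potato only: max(202/16, 271/32) = 12.62 servings → $6.31.
orange only: max(202/73, 271/40) = 6.775 servings → $5.42.
carrots only: max(202/9, 271/21) = 22.44 servings → $7.86.
spinach + sweet potato with both targets exact would need a negative amount; discard.
spinach + orange with both tight: 1.571 servings and 2.337 servings → $2.73.
spinach + carrots: intersection lies outside the first quadrant.
sweet potato + orange with both tight: 6.9 servings and 1.255 servings → $4.45.
sweet potato + carrots: the both-tight solution has a negative serving — not a feasible corner.
orange + carrots with both tight: 1.537 servings and 9.977 servings → $4.72.
The minimum over all feasible corners is $2.73.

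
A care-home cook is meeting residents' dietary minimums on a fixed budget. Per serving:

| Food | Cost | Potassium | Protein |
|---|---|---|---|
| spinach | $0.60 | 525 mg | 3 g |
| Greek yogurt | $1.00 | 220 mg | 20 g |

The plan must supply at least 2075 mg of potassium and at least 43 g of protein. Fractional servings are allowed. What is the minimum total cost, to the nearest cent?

$3.62

The cheapest plan sits at a corner of the feasible region — with two constraints it uses at most two foods.
spinach only: max(2075/525, 43/3) = 14.33 servings → $8.60.
Greek yogurt only: max(2075/220, 43/20) = 9.432 servings → $9.43.
spinach + Greek yogurt with both tight: 3.256 servings and 1.662 servings → $3.62.
Cheapest feasible corner: $3.62.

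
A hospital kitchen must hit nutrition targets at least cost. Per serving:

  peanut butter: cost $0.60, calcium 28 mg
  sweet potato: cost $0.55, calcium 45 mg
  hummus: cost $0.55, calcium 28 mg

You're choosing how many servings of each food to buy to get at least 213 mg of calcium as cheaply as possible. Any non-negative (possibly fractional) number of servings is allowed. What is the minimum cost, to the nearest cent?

$2.60

Cost per mg of calcium: sweet potato $0.0122, hummus $0.0196, peanut butter $0.0214.
With no serving limits, use only sweet potato: 213 mg / 45 mg = 4.733 servings × $0.55 = $2.60.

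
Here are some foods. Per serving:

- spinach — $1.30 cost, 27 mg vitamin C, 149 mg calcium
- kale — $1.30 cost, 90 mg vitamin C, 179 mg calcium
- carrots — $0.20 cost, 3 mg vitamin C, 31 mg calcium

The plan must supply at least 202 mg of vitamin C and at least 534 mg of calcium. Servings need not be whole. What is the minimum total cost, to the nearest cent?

$3.75

spinach only: max(202/27, 534/149) = 7.481 servings → $9.73.
kale only: max(202/90, 534/179) = 2.983 servings → $3.88.
carrots only: max(202/3, 534/31) = 67.33 servings → $13.47.
spinach + kale with both tight: 1.388 servings and 1.828 servings → $4.18.
spinach + carrots: intersection lies outside the first quadrant.
kale + carrots with both tight: 2.068 servings and 5.283 servings → $3.75.
Cheapest feasible corner: $3.75.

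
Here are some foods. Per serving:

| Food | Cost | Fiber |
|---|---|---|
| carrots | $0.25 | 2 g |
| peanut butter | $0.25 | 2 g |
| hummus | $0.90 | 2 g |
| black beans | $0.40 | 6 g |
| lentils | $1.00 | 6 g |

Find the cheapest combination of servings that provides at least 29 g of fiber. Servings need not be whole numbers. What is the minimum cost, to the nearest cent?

Cost per g of fiber: black beans $0.0667, carrots $0.1250, peanut butter $0.1250, lentils $0.1667, hummus $0.4500.
With no serving limits, use only black beans: 29 g / 6 g = 4.833 servings × $0.40 = $1.93.

$1.93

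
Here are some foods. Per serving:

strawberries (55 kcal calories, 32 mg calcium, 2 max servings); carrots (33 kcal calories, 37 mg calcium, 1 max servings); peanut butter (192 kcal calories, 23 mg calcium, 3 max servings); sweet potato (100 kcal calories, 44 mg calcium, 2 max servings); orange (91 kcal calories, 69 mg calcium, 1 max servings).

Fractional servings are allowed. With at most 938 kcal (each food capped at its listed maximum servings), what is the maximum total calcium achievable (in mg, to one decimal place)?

318.4 mg

Calcium per kcal: carrots 1.121, orange 0.7582, strawberries 0.5818, sweet potato 0.44, peanut butter 0.1198.
Take 1 serving of carrots: uses 33 kcal, +37.0 mg calcium (running total 37.0 mg).
Take 1 serving of orange: uses 91 kcal, +69.0 mg calcium (running total 106.0 mg).
Take 2 servings of strawberries: uses 110 kcal, +64.0 mg calcium (running total 170.0 mg).
Take 2 servings of sweet potato: uses 200 kcal, +88.0 mg calcium (running total 258.0 mg).
Take 2.625 servings of peanut butter: uses 504 kcal, +60.4 mg calcium (running total 318.4 mg).
Filling greedily by calcium-per-kcal is optimal for one linear limit, giving 318.4 mg.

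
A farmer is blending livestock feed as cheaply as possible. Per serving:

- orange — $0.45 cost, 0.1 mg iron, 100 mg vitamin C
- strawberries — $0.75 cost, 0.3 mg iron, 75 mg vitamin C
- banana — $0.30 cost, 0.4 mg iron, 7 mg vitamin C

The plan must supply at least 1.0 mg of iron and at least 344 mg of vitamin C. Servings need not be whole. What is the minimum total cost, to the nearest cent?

$2.00

Minimising a linear cost over {iron ≥ 1.0, vitamin C ≥ 344, servings ≥ 0} — the optimum is at a vertex, using one or two foods.
orange only: max(1.0/0.1, 344/100) = 10 servings → $4.50.
strawberries only: max(1.0/0.3, 344/75) = 4.587 servings → $3.44.
banana only: max(1.0/0.4, 344/7) = 49.14 servings → $14.74.
orange + strawberries with both tight: 1.253 servings and 2.916 servings → $2.75.
orange + banana with both tight: 3.323 servings and 1.669 servings → $2.00.
strawberries + banana with both targets exact would need a negative amount; discard.
So the least-cost plan costs $2.00.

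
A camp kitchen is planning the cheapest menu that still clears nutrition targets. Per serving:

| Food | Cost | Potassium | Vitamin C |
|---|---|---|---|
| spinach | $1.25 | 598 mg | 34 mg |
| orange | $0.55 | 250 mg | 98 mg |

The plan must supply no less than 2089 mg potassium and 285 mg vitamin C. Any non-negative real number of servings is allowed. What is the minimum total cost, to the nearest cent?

$4.42

For a min-cost LP with two ≥-constraints, a basic feasible solution has at most two positive variables.
spinach only: max(2089/598, 285/34) = 8.382 servings → $10.48.
orange only: max(2089/250, 285/98) = 8.356 servings → $4.60.
spinach + orange with both tight: 2.664 servings and 1.984 servings → $4.42.
Cheapest feasible corner: $4.42.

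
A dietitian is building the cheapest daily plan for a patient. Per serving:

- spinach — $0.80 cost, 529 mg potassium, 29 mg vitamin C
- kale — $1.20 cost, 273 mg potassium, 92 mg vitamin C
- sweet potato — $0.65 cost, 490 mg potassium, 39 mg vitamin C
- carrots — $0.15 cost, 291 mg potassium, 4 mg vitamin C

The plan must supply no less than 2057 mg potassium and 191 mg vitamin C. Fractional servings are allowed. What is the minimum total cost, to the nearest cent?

$3.01

A basic optimal solution has at most two foods positive. Try each food alone and each pair with both targets met exactly.
spinach only: max(2057/529, 191/29) = 6.586 servings → $5.27.
kale only: max(2057/273, 191/92) = 7.535 servings → $9.04.
sweet potato only: max(2057/490, 191/39) = 4.897 servings → $3.18.
carrots only: max(2057/291, 191/4) = 47.75 servings → $7.16.
spinach + kale with both tight: 3.364 servings and 1.016 servings → $3.91.
spinach + sweet potato: the both-tight solution has a negative serving — not a feasible corner.
spinach + carrots: the both-tight solution has a negative serving — not a feasible corner.
kale + sweet potato with both tight: 0.3882 servings and 3.982 servings → $3.05.
kale + carrots with both tight: 1.844 servings and 5.339 servings → $3.01.
sweet potato + carrots: the both-tight solution has a negative serving — not a feasible corner.
Cheapest feasible corner: $3.01.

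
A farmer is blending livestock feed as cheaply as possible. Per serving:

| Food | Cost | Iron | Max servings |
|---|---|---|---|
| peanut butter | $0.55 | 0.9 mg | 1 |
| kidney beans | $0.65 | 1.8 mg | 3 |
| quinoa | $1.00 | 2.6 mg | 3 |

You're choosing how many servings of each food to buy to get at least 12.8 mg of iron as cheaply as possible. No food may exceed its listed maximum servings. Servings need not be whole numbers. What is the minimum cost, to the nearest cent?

Cost per mg of iron: kidney beans $0.3611, quinoa $0.3846, peanut butter $0.6111.
Take 3 servings of kidney beans: +5.4 mg iron for $1.95 (total $1.95, still need 7.4 mg).
Take 2.846 servings of quinoa: +7.4 mg iron for $2.85 (total $4.80, still need 0.0 mg).
Filling from the cheapest source first is optimal under one linear minimum: $4.80.

$4.80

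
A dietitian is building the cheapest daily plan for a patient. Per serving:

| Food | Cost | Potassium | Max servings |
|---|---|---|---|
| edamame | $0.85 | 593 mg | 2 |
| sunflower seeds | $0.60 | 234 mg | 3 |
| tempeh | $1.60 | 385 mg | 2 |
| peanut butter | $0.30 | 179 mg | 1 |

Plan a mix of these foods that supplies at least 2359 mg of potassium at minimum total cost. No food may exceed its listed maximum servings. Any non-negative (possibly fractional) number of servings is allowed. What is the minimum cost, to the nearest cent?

$5.01

Cost per mg of potassium: edamame $0.0014, peanut butter $0.0017, sunflower seeds $0.0026, tempeh $0.0042.
Take 2 servings of edamame: +1186.0 mg potassium for $1.70 (total $1.70, still need 1173.0 mg).
Take 1 serving of peanut butter: +179.0 mg potassium for $0.30 (total $2.00, still need 994.0 mg).
Take 3 servings of sunflower seeds: +702.0 mg potassium for $1.80 (total $3.80, still need 292.0 mg).
Take 0.7584 servings of tempeh: +292.0 mg potassium for $1.21 (total $5.01, still need 0.0 mg).
Greedy by cheapest-per-mg is optimal for a single linear constraint, so the minimum cost is $5.01.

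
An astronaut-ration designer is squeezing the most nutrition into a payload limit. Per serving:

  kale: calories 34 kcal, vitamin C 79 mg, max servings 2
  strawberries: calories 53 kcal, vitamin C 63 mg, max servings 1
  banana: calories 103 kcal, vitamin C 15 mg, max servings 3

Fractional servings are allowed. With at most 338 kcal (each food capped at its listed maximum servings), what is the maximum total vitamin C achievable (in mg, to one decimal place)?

Vitamin C per kcal: kale 2.324, strawberries 1.189, banana 0.1456.
Take 2 servings of kale: uses 68 kcal, +158.0 mg vitamin C (running total 158.0 mg).
Take 1 serving of strawberries: uses 53 kcal, +63.0 mg vitamin C (running total 221.0 mg).
Take 2.107 servings of banana: uses 217 kcal, +31.6 mg vitamin C (running total 252.6 mg).
Filling greedily by vitamin C-per-kcal is optimal for one linear limit, giving 252.6 mg.

252.6 mg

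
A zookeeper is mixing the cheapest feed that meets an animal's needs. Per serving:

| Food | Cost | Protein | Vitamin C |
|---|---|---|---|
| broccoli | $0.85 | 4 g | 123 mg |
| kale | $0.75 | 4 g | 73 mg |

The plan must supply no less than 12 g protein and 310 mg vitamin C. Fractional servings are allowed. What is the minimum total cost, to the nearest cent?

$2.43

broccoli only: max(12/4, 310/123) = 3 servings → $2.55.
kale only: max(12/4, 310/73) = 4.247 servings → $3.18.
broccoli + kale with both tight: 1.82 servings and 1.18 servings → $2.43.
So the least-cost plan costs $2.43.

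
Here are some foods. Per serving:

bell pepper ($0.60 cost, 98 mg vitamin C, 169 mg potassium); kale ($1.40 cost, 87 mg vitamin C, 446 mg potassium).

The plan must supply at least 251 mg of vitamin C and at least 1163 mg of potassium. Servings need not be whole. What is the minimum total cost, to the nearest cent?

$3.68

Two binding constraints pin down two serving amounts, so the optimal mix uses at most two foods. The candidates are each food alone (scaled to the tighter of vitamin C/potassium) and each pair with both constraints tight.
bell pepper only: max(251/98, 1163/169) = 6.882 servings → $4.13.
kale only: max(251/87, 1163/446) = 2.885 servings → $4.04.
bell pepper + kale with both tight: 0.3711 servings and 2.467 servings → $3.68.
So the least-cost plan costs $3.68.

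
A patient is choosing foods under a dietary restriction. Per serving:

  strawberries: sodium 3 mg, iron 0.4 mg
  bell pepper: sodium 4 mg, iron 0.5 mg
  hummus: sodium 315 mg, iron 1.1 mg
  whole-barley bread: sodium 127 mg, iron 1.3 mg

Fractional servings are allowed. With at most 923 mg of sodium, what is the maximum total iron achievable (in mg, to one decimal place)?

Iron per mg sodium: strawberries 0.1333, bell pepper 0.125, whole-barley bread 0.01024, hummus 0.003492.
With no serving limits, spend the whole sodium allowance on strawberries: 923 mg / 3 mg × 0.4 mg = 123.1 mg.

123.1 mg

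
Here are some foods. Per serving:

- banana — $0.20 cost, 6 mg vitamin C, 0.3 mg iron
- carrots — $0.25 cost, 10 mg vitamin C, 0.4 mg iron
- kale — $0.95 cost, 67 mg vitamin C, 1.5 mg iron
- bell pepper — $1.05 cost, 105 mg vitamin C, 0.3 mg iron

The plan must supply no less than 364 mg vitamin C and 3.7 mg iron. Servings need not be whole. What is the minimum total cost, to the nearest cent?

$4.21

This is a tiny linear program; its minimum lies at a vertex of the feasible set. List the vertices and price them.
banana only: max(364/6, 3.7/0.3) = 60.67 servings → $12.13.
carrots only: max(364/10, 3.7/0.4) = 36.4 servings → $9.10.
kale only: max(364/67, 3.7/1.5) = 5.433 servings → $5.16.
bell pepper only: max(364/105, 3.7/0.3) = 12.33 servings → $12.95.
banana + carrots: intersection lies outside the first quadrant.
banana + kale: the both-tight solution has a negative serving — not a feasible corner.
banana + bell pepper with both tight: 9.404 servings and 2.929 servings → $4.96.
carrots + kale: intersection lies outside the first quadrant.
carrots + bell pepper with both tight: 7.162 servings and 2.785 servings → $4.71.
kale + bell pepper with both tight: 2.033 servings and 2.17 servings → $4.21.
So the least-cost plan costs $4.21.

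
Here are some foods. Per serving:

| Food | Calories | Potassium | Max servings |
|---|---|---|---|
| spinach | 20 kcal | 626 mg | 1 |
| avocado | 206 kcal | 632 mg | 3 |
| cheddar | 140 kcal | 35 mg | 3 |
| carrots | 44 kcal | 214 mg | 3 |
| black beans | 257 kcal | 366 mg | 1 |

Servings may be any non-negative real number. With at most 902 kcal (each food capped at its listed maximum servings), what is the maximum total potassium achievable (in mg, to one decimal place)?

3352.0 mg

Potassium per kcal: spinach 31.3, carrots 4.864, avocado 3.068, black beans 1.424, cheddar 0.25.
Take 1 serving of spinach: uses 20 kcal, +626.0 mg potassium (running total 626.0 mg).
Take 3 servings of carrots: uses 132 kcal, +642.0 mg potassium (running total 1268.0 mg).
Take 3 servings of avocado: uses 618 kcal, +1896.0 mg potassium (running total 3164.0 mg).
Take 0.5136 servings of black beans: uses 132 kcal, +188.0 mg potassium (running total 3352.0 mg).
Filling greedily by potassium-per-kcal is optimal for one linear limit, giving 3352.0 mg.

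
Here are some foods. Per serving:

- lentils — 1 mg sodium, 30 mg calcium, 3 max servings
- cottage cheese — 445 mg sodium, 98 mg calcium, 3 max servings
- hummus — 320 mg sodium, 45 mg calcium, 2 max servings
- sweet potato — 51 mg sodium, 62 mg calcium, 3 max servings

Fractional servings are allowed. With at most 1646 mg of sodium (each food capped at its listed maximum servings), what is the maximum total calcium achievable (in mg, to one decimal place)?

Calcium per mg sodium: lentils 30, sweet potato 1.216, cottage cheese 0.2202, hummus 0.1406.
Take 3 servings of lentils: uses 3 mg sodium, +90.0 mg calcium (running total 90.0 mg).
Take 3 servings of sweet potato: uses 153 mg sodium, +186.0 mg calcium (running total 276.0 mg).
Take 3 servings of cottage cheese: uses 1335 mg sodium, +294.0 mg calcium (running total 570.0 mg).
Take 0.4844 servings of hummus: uses 155 mg sodium, +21.8 mg calcium (running total 591.8 mg).
Filling greedily by calcium-per-mg sodium is optimal for one linear limit, giving 591.8 mg.

591.8 mg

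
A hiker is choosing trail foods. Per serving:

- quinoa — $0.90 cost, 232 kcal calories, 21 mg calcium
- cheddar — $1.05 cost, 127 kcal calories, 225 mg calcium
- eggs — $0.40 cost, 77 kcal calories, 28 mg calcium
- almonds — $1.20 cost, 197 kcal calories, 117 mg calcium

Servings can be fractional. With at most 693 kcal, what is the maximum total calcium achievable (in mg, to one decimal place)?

Calcium per kcal: cheddar 1.772, almonds 0.5939, eggs 0.3636, quinoa 0.09052.
With no serving limits, spend the whole calories allowance on cheddar: 693 kcal / 127 kcal × 225 mg = 1227.8 mg.

1227.8 mg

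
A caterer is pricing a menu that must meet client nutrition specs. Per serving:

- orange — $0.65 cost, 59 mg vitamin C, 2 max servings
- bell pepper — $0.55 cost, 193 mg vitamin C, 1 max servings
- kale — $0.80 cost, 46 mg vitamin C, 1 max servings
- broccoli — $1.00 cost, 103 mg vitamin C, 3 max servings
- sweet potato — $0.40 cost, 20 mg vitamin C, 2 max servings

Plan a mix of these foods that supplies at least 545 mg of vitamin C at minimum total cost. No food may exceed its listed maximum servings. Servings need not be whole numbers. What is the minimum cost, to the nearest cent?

$4.02

Cost per mg of vitamin C: bell pepper $0.0028, broccoli $0.0097, orange $0.0110, kale $0.0174, sweet potato $0.0200.
Take 1 serving of bell pepper: +193.0 mg vitamin C for $0.55 (total $0.55, still need 352.0 mg).
Take 3 servings of broccoli: +309.0 mg vitamin C for $3.00 (total $3.55, still need 43.0 mg).
Take 0.7288 servings of orange: +43.0 mg vitamin C for $0.47 (total $4.02, still need 0.0 mg).
Greedy by cheapest-per-mg is optimal for a single linear constraint, so the minimum cost is $4.02.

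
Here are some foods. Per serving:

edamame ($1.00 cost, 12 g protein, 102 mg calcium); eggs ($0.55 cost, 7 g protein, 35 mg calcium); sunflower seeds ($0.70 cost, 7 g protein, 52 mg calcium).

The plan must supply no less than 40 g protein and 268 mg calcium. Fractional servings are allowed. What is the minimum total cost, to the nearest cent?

$3.24

Two binding constraints pin down two serving amounts, so the optimal mix uses at most two foods. The candidates are each food alone (scaled to the tighter of protein/calcium) and each pair with both constraints tight.
edamame only: max(40/12, 268/102) = 3.333 servings → $3.33.
eggs only: max(40/7, 268/35) = 7.657 servings → $4.21.
sunflower seeds only: max(40/7, 268/52) = 5.714 servings → $4.00.
edamame + eggs with both tight: 1.619 servings and 2.939 servings → $3.24.
edamame + sunflower seeds with both targets exact would need a negative amount; discard.
eggs + sunflower seeds with both tight: 1.714 servings and 4 servings → $3.74.
The minimum over all feasible corners is $3.24.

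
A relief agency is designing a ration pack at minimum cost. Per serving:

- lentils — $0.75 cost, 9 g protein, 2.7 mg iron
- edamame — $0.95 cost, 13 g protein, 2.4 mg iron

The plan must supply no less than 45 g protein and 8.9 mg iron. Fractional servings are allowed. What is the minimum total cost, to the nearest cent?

lentils only: max(45/9, 8.9/2.7) = 5 servings → $3.75.
edamame only: max(45/13, 8.9/2.4) = 3.708 servings → $3.52.
lentils + edamame with both tight: 0.5704 servings and 3.067 servings → $3.34.
The minimum over all feasible corners is $3.34.

$3.34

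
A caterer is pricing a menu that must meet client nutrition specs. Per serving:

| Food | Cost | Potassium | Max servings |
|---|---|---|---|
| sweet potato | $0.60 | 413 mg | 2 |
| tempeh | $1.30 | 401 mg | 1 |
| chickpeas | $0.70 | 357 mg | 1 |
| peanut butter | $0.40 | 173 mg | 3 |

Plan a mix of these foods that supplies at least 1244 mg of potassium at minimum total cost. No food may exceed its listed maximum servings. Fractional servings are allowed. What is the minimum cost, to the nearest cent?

Cost per mg of potassium: sweet potato $0.0015, chickpeas $0.0020, peanut butter $0.0023, tempeh $0.0032.
Take 2 servings of sweet potato: +826.0 mg potassium for $1.20 (total $1.20, still need 418.0 mg).
Take 1 serving of chickpeas: +357.0 mg potassium for $0.70 (total $1.90, still need 61.0 mg).
Take 0.3526 servings of peanut butter: +61.0 mg potassium for $0.14 (total $2.04, still need 0.0 mg).
Filling from the cheapest source first is optimal under one linear minimum: $2.04.

$2.04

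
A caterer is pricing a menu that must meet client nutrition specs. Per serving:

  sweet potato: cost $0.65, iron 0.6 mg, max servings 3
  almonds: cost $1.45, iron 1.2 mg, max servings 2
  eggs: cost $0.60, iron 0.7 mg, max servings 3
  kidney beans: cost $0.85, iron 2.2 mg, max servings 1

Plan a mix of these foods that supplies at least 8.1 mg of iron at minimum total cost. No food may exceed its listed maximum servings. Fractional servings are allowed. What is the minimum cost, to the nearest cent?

Cost per mg of iron: kidney beans $0.3864, eggs $0.8571, sweet potato $1.0833, almonds $1.2083.
Take 1 serving of kidney beans: +2.2 mg iron for $0.85 (total $0.85, still need 5.9 mg).
Take 3 servings of eggs: +2.1 mg iron for $1.80 (total $2.65, still need 3.8 mg).
Take 3 servings of sweet potato: +1.8 mg iron for $1.95 (total $4.60, still need 2.0 mg).
Take 1.667 servings of almonds: +2.0 mg iron for $2.42 (total $7.02, still need 0.0 mg).
Filling from the cheapest source first is optimal under one linear minimum: $7.02.

$7.02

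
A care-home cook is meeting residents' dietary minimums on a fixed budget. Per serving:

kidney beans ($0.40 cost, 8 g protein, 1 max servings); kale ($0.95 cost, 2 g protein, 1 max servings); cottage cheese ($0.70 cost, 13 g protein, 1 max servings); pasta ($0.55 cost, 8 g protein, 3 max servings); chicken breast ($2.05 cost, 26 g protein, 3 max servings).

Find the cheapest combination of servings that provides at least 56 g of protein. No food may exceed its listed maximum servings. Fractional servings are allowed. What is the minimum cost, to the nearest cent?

Cost per g of protein: kidney beans $0.0500, cottage cheese $0.0538, pasta $0.0688, chicken breast $0.0788, kale $0.4750.
Take 1 serving of kidney beans: +8.0 g protein for $0.40 (total $0.40, still need 48.0 g).
Take 1 serving of cottage cheese: +13.0 g protein for $0.70 (total $1.10, still need 35.0 g).
Take 3 servings of pasta: +24.0 g protein for $1.65 (total $2.75, still need 11.0 g).
Take 0.4231 servings of chicken breast: +11.0 g protein for $0.87 (total $3.62, still need 0.0 g).
Greedy by cheapest-per-g is optimal for a single linear constraint, so the minimum cost is $3.62.

$3.62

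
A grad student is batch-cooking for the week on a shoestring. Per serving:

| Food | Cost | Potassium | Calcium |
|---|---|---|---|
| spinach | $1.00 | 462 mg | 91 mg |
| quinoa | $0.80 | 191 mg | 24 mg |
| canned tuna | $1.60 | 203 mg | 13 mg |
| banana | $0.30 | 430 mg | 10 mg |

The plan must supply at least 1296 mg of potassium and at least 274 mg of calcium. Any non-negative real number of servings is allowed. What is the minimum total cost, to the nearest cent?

$3.01

With two linear requirements the optimum uses one or two foods; enumerate the corners.
spinach only: max(1296/462, 274/91) = 3.011 servings → $3.01.
quinoa only: max(1296/191, 274/24) = 11.42 servings → $9.13.
canned tuna only: max(1296/203, 274/13) = 21.08 servings → $33.72.
banana only: max(1296/430, 274/10) = 27.4 servings → $8.22.
spinach + quinoa: intersection lies outside the first quadrant.
spinach + canned tuna: intersection lies outside the first quadrant.
spinach + banana: the both-tight solution has a negative serving — not a feasible corner.
quinoa + canned tuna: the both-tight solution has a negative serving — not a feasible corner.
quinoa + banana: intersection lies outside the first quadrant.
canned tuna + banana with both targets exact would need a negative amount; discard.
So the least-cost plan costs $3.01.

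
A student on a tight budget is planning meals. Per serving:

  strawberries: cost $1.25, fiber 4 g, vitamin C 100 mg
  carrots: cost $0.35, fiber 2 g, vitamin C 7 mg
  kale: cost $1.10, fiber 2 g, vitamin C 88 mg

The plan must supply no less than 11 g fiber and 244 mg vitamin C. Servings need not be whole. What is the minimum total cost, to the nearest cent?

$3.24

With two linear requirements the optimum uses one or two foods; enumerate the corners.
strawberries only: max(11/4, 244/100) = 2.75 servings → $3.44.
carrots only: max(11/2, 244/7) = 34.86 servings → $12.20.
kale only: max(11/2, 244/88) = 5.5 servings → $6.05.
strawberries + carrots with both tight: 2.39 servings and 0.7209 servings → $3.24.
strawberries + kale: intersection lies outside the first quadrant.
carrots + kale with both tight: 2.963 servings and 2.537 servings → $3.83.
So the least-cost plan costs $3.24.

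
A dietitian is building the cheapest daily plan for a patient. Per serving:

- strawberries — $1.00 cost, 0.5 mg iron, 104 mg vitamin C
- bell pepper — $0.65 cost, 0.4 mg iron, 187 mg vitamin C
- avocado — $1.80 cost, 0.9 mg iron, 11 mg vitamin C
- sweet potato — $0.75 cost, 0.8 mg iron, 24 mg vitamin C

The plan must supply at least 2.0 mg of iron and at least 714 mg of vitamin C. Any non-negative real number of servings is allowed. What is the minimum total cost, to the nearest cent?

$2.90

At the optimum either one food covers both requirements or two foods hit both targets exactly; no other combination can be cheaper.
strawberries only: max(2.0/0.5, 714/104) = 6.865 servings → $6.87.
bell pepper only: max(2.0/0.4, 714/187) = 5 servings → $3.25.
avocado only: max(2.0/0.9, 714/11) = 64.91 servings → $116.84.
sweet potato only: max(2.0/0.8, 714/24) = 29.75 servings → $22.31.
strawberries + bell pepper with both tight: 1.703 servings and 2.871 servings → $3.57.
strawberries + avocado with both targets exact would need a negative amount; discard.
strawberries + sweet potato with both targets exact would need a negative amount; discard.
bell pepper + avocado with both tight: 3.786 servings and 0.5394 servings → $3.43.
bell pepper + sweet potato with both tight: 3.737 servings and 0.6314 servings → $2.90.
avocado + sweet potato: the both-tight solution has a negative serving — not a feasible corner.
The minimum over all feasible corners is $2.90.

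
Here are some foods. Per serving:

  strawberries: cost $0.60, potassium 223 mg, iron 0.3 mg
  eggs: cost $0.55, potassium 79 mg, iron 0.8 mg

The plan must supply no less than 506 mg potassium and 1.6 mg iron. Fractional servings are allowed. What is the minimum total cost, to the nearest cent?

The cheapest plan sits at a corner of the feasible region — with two constraints it uses at most two foods.
strawberries only: max(506/223, 1.6/0.3) = 5.333 servings → $3.20.
eggs only: max(506/79, 1.6/0.8) = 6.405 servings → $3.52.
strawberries + eggs with both tight: 1.8 servings and 1.325 servings → $1.81.
The minimum over all feasible corners is $1.81.

$1.81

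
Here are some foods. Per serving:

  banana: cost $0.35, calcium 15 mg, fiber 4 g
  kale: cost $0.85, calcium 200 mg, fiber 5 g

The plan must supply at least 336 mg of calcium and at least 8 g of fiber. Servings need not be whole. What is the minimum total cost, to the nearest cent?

With two linear requirements the optimum uses one or two foods; enumerate the corners.
banana only: max(336/15, 8/4) = 22.4 servings → $7.84.
kale only: max(336/200, 8/5) = 1.68 servings → $1.43.
banana + kale: intersection lies outside the first quadrant.
So the least-cost plan costs $1.43.

$1.43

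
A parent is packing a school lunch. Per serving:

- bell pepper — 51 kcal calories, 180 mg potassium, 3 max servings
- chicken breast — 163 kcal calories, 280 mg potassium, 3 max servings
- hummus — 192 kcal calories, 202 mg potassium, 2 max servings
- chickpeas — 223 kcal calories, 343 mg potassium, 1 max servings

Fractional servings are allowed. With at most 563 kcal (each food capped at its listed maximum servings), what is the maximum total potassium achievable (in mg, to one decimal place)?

1244.3 mg

Potassium per kcal: bell pepper 3.529, chicken breast 1.718, chickpeas 1.538, hummus 1.052.
Take 3 servings of bell pepper: uses 153 kcal, +540.0 mg potassium (running total 540.0 mg).
Take 2.515 servings of chicken breast: uses 410 kcal, +704.3 mg potassium (running total 1244.3 mg).
Greedy by best ratio exhausts the calories allowance optimally: 1244.3 mg.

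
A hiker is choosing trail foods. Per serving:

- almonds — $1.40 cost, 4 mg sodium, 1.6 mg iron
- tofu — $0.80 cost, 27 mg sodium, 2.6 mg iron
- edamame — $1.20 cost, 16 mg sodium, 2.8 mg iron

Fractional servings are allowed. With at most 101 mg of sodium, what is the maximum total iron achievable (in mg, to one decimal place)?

40.4 mg

Iron per mg sodium: almonds 0.4, edamame 0.175, tofu 0.0963.
With no serving limits, spend the whole sodium allowance on almonds: 101 mg / 4 mg × 1.6 mg = 40.4 mg.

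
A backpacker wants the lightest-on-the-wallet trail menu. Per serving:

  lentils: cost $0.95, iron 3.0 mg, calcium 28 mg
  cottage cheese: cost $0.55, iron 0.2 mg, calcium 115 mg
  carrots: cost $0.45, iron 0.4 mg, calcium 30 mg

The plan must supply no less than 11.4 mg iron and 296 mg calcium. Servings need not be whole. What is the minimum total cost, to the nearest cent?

lentils only: max(11.4/3.0, 296/28) = 10.57 servings → $10.04.
cottage cheese only: max(11.4/0.2, 296/115) = 57 servings → $31.35.
carrots only: max(11.4/0.4, 296/30) = 28.5 servings → $12.82.
lentils + cottage cheese with both tight: 3.688 servings and 1.676 servings → $4.43.
lentils + carrots with both tight: 2.838 servings and 7.218 servings → $5.94.
cottage cheese + carrots: the both-tight solution has a negative serving — not a feasible corner.
The minimum over all feasible corners is $4.43.

$4.43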